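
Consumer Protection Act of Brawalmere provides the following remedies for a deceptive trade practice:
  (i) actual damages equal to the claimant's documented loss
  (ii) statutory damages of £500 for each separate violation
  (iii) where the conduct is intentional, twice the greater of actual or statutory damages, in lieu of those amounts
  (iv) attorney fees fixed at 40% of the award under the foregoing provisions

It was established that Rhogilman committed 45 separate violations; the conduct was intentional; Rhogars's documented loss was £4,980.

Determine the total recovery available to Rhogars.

Statutory damages: 45 × £500 = £22,500
Greater of actual damages (£4,980) or statutory damages (£22,500): £22,500
Doubled: 2 × £22,500 = £45,000
Attorney fees: 40% of £45,000 = £18,000
Total recovery: £45,000 + £18,000 = £63,000

£63,000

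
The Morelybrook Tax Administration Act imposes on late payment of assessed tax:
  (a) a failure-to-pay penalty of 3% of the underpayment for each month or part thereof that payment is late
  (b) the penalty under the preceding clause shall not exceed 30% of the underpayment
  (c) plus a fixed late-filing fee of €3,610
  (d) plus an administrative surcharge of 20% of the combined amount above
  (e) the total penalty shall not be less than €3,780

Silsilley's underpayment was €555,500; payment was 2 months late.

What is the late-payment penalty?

Accrued rate: 3% × 2 = 6%, capped at 30% → 6%
Failure-to-pay penalty: 6% of €555,500 = €33,330
Penalty before surcharge: €33,330 + €3,610 = €36,940
Administrative surcharge: 20% of €36,940 = €7,388
Total penalty: €36,940 + €7,388 = €44,328
Minimum €3,780: €44,328 meets the minimum, no increase.

€44,328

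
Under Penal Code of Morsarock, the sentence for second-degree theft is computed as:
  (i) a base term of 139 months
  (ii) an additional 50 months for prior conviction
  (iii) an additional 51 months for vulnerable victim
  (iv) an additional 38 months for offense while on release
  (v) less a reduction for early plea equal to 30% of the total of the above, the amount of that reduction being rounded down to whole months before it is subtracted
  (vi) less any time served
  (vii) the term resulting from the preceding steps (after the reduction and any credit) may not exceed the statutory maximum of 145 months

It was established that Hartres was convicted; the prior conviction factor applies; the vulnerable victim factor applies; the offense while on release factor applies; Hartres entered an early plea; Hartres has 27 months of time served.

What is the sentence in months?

Prior conviction enhancement: +50 months
Vulnerable victim enhancement: +51 months
Offense while on release enhancement: +38 months
Adjusted term: 139 months + 50 months + 51 months + 38 months = 278 months
Early plea reduction: 30% of 278 months = 83 months (rounded down)
After reduction: 278 − 83 = 195 months
Less time served: 195 months − 27 months = 168 months
Cap at 145 months: 168 months exceeds the cap → 145 months

145 months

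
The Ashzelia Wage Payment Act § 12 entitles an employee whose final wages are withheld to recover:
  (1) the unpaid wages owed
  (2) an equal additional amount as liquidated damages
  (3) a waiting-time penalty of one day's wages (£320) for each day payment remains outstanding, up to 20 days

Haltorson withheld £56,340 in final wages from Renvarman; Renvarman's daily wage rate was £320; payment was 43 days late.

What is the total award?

Liquidated damages (equal amount): £56,340
Penalty days: min(43, 20) = 20
Waiting-time penalty: 20 × £320 = £6,400
Total award: £56,340 + £56,340 + £6,400 = £119,080

£119,080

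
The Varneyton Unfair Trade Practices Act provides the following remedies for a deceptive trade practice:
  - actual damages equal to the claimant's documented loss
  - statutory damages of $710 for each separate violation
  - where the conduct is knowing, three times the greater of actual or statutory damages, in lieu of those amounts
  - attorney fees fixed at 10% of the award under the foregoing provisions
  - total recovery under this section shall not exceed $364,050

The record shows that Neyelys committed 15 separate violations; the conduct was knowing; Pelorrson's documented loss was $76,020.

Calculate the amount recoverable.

$250,866

Statutory damages: 15 × $710 = $10,650
Greater of actual damages ($76,020) or statutory damages ($10,650): $76,020
Trebled: 3 × $76,020 = $228,060
Attorney fees: 10% of $228,060 = $22,806
Total before cap: $228,060 + $22,806 = $250,866
Cap at $364,050: $250,866 is within the cap, no reduction.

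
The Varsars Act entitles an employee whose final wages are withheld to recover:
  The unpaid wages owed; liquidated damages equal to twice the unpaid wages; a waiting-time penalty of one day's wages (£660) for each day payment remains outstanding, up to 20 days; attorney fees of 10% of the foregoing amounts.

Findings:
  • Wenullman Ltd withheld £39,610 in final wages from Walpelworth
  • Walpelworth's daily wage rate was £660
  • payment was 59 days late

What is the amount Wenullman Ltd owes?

Doubled: 2 × £39,610 = £79,220
Penalty days: min(59, 20) = 20
Waiting-time penalty: 20 × £660 = £13,200
Subtotal: £39,610 + £79,220 + £13,200 = £132,030
Attorney fees: 10% of £132,030 = £13,203
Total award: £132,030 + £13,203 = £145,233

£145,233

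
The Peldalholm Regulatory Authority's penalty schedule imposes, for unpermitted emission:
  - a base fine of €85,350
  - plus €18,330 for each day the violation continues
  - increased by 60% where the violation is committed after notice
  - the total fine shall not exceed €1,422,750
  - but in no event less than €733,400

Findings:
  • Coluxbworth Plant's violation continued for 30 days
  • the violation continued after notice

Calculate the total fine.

€1,016,400

Per-day component: 30 × €18,330 = €549,900
Base plus per-day: €85,350 + €549,900 = €635,250
Enhancement: 60% of €635,250 = €381,150
Enhanced fine: €635,250 + €381,150 = €1,016,400
Cap at €1,422,750: €1,016,400 is within the cap, no reduction.
Minimum €733,400: €1,016,400 meets the minimum, no increase.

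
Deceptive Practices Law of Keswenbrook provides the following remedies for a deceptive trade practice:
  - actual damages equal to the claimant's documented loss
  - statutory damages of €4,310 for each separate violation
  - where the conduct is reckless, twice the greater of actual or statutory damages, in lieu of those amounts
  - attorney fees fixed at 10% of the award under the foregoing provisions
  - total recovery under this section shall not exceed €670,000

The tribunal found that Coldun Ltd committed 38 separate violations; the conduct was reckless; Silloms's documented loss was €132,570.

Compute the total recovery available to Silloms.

Statutory damages: 38 × €4,310 = €163,780
Greater of actual damages (€132,570) or statutory damages (€163,780): €163,780
Doubled: 2 × €163,780 = €327,560
Attorney fees: 10% of €327,560 = €32,756
Total before cap: €327,560 + €32,756 = €360,316
Cap at €670,000: €360,316 is within the cap, no reduction.

Total recovery: €360,316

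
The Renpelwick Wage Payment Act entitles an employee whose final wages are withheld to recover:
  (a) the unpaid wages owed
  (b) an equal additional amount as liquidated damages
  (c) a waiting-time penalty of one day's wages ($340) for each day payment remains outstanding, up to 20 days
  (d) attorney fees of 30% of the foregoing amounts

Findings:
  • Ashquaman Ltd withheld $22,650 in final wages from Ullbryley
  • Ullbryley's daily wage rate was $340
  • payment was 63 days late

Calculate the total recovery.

$67,730

Liquidated damages (equal amount): $22,650
Penalty days: min(63, 20) = 20
Waiting-time penalty: 20 × $340 = $6,800
Subtotal: $22,650 + $22,650 + $6,800 = $52,100
Attorney fees: 30% of $52,100 = $15,630
Total award: $52,100 + $15,630 = $67,730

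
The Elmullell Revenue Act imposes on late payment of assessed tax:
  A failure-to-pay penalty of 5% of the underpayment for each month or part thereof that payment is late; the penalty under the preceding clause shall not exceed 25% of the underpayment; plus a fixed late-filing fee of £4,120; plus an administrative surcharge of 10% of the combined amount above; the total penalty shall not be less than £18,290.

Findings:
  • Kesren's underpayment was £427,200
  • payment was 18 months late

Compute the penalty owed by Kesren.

£122,012

Accrued rate: 5% × 18 = 90%, capped at 25% → 25%
Failure-to-pay penalty: 25% of £427,200 = £106,800
Penalty before surcharge: £106,800 + £4,120 = £110,920
Administrative surcharge: 10% of £110,920 = £11,092
Total penalty: £110,920 + £11,092 = £122,012
Minimum £18,290: £122,012 meets the minimum, no increase.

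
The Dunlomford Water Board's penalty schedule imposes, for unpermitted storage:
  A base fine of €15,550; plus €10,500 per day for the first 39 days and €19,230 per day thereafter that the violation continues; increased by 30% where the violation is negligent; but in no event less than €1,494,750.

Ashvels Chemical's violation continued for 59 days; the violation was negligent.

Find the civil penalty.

First 39 days: 39 × €10,500 = €409,500
Remaining days: (59 − 39) × €19,230 = €384,600
Per-day component: €409,500 + €384,600 = €794,100
Base plus per-day: €15,550 + €794,100 = €809,650
Enhancement: 30% of €809,650 = €242,895
Enhanced fine: €809,650 + €242,895 = €1,052,545
Minimum €1,494,750: €1,052,545 is below the minimum → €1,494,750

€1,494,750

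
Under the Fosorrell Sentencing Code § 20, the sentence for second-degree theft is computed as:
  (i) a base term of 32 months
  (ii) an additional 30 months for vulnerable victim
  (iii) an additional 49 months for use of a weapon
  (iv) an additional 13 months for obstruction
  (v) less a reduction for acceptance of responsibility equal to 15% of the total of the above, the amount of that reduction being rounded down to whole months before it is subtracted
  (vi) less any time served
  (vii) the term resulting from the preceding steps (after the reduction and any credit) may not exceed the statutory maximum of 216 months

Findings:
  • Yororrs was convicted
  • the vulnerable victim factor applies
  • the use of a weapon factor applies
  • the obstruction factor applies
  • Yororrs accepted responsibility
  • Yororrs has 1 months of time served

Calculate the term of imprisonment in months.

105 months

Vulnerable victim enhancement: +30 months
Use of a weapon enhancement: +49 months
Obstruction enhancement: +13 months
Adjusted term: 32 months + 30 months + 49 months + 13 months = 124 months
Acceptance of responsibility reduction: 15% of 124 months = 18 months (rounded down)
After reduction: 124 − 18 = 106 months
Less time served: 106 months − 1 months = 105 months
Cap at 216 months: 105 months is within the cap, no reduction.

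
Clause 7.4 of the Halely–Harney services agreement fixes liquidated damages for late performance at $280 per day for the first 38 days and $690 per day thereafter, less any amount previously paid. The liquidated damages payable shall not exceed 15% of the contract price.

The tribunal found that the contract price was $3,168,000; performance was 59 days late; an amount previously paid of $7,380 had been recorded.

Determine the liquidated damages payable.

$17,750

First 38 days: 38 × $280 = $10,640
Remaining days: (59 − 38) × $690 = $14,490
Accrued per-day damages: $10,640 + $14,490 = $25,130
Less amount previously paid: $25,130 − $7,380 = $17,750
Cap: 15% of $3,168,000 = $475,200
Cap at $475,200: $17,750 is within the cap, no reduction.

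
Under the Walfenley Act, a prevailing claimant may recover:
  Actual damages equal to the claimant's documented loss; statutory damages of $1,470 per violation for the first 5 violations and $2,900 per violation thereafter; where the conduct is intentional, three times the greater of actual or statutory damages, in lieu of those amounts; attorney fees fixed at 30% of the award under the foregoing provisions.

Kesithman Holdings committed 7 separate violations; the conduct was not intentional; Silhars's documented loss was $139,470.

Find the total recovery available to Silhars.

First 5 violations: 5 × $1,470 = $7,350
Remaining violations: (7 − 5) × $2,900 = $5,800
Statutory damages: $7,350 + $5,800 = $13,150
Conduct not intentional: the in-lieu enhancement does not apply.
Actual plus statutory damages: $139,470 + $13,150 = $152,620
Attorney fees: 30% of $152,620 = $45,786
Total recovery: $152,620 + $45,786 = $198,406

Total recovery: $198,406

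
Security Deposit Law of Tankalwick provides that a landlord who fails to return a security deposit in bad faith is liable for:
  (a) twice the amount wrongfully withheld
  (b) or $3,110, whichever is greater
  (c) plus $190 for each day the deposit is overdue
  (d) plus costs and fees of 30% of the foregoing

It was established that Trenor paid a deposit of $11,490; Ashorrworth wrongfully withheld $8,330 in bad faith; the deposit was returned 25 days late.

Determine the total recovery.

Doubled: 2 × $8,330 = $16,660
Minimum $3,110: $16,660 meets the minimum, no increase.
Late-return penalty: 25 × $190 = $4,750
Damages plus late penalty: $16,660 + $4,750 = $21,410
Costs and fees: 30% of $21,410 = $6,423
Total recovery: $21,410 + $6,423 = $27,833

$27,833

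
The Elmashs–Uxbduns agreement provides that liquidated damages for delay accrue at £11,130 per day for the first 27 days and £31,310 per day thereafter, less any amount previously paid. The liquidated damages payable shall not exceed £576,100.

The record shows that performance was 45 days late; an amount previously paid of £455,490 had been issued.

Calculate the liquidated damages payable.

First 27 days: 27 × £11,130 = £300,510
Remaining days: (45 − 27) × £31,310 = £563,580
Accrued per-day damages: £300,510 + £563,580 = £864,090
Less amount previously paid: £864,090 − £455,490 = £408,600
Cap at £576,100: £408,600 is within the cap, no reduction.

Liquidated damages: £408,600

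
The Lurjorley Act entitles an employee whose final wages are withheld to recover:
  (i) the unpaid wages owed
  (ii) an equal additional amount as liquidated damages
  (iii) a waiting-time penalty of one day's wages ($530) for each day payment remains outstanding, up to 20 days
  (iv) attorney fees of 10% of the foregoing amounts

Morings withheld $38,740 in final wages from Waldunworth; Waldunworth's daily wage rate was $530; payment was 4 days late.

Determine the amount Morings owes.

$87,560

Liquidated damages (equal amount): $38,740
Penalty days: min(4, 20) = 4
Waiting-time penalty: 4 × $530 = $2,120
Subtotal: $38,740 + $38,740 + $2,120 = $79,600
Attorney fees: 10% of $79,600 = $7,960
Total award: $79,600 + $7,960 = $87,560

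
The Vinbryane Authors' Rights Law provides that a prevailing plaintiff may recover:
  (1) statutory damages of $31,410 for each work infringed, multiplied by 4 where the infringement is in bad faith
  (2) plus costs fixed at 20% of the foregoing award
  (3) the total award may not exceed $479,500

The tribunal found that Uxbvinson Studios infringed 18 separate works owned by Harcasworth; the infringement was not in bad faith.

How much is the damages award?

$479,500

Statutory damages: 18 × $31,410 = $565,380
Infringement not in bad faith: no ×4 enhancement.
Costs: 20% of $565,380 = $113,076
Award plus costs: $565,380 + $113,076 = $678,456
Cap at $479,500: $678,456 exceeds the cap → $479,500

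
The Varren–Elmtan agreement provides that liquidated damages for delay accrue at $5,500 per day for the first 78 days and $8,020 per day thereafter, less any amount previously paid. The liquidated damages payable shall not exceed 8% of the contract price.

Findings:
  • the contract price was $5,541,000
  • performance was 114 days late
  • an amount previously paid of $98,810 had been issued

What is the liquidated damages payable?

First 78 days: 78 × $5,500 = $429,000
Remaining days: (114 − 78) × $8,020 = $288,720
Accrued per-day damages: $429,000 + $288,720 = $717,720
Less amount previously paid: $717,720 − $98,810 = $618,910
Cap: 8% of $5,541,000 = $443,280
Cap at $443,280: $618,910 exceeds the cap → $443,280

$443,280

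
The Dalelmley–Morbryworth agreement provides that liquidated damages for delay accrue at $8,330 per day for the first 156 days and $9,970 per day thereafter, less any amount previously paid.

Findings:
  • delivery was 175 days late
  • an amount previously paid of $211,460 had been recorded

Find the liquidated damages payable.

$1,277,450

First 156 days: 156 × $8,330 = $1,299,480
Remaining days: (175 − 156) × $9,970 = $189,430
Accrued per-day damages: $1,299,480 + $189,430 = $1,488,910
Less amount previously paid: $1,488,910 − $211,460 = $1,277,450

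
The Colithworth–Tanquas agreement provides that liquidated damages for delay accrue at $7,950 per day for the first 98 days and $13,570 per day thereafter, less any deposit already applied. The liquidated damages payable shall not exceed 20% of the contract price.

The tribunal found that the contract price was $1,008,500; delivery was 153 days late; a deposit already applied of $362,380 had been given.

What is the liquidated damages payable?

First 98 days: 98 × $7,950 = $779,100
Remaining days: (153 − 98) × $13,570 = $746,350
Accrued per-day damages: $779,100 + $746,350 = $1,525,450
Less deposit already applied: $1,525,450 − $362,380 = $1,163,070
Cap: 20% of $1,008,500 = $201,700
Cap at $201,700: $1,163,070 exceeds the cap → $201,700

$201,700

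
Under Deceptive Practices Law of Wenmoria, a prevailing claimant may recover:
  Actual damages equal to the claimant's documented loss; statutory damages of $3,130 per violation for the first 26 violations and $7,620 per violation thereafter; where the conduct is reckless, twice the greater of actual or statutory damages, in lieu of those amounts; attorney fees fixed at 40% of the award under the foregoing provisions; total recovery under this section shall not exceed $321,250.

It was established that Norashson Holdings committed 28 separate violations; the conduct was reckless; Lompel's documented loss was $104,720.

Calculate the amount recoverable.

First 26 violations: 26 × $3,130 = $81,380
Remaining violations: (28 − 26) × $7,620 = $15,240
Statutory damages: $81,380 + $15,240 = $96,620
Greater of actual damages ($104,720) or statutory damages ($96,620): $104,720
Doubled: 2 × $104,720 = $209,440
Attorney fees: 40% of $209,440 = $83,776
Total before cap: $209,440 + $83,776 = $293,216
Cap at $321,250: $293,216 is within the cap, no reduction.

$293,216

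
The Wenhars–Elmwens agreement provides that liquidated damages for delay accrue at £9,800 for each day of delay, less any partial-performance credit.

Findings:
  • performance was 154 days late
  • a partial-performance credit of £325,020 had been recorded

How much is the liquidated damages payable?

£1,184,180

Per-day damages: 154 × £9,800 = £1,509,200
Less partial-performance credit: £1,509,200 − £325,020 = £1,184,180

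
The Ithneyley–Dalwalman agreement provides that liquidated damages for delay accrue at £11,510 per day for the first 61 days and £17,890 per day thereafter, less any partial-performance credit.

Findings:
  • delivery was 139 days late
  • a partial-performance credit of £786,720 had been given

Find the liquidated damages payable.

First 61 days: 61 × £11,510 = £702,110
Remaining days: (139 − 61) × £17,890 = £1,395,420
Accrued per-day damages: £702,110 + £1,395,420 = £2,097,530
Less partial-performance credit: £2,097,530 − £786,720 = £1,310,810

£1,310,810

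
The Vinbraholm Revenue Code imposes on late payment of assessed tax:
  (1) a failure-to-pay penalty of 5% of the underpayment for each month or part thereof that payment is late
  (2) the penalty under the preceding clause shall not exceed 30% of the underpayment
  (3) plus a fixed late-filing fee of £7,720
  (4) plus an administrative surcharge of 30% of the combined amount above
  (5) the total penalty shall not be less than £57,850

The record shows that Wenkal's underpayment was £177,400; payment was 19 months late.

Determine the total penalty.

£79,222

Accrued rate: 5% × 19 = 95%, capped at 30% → 30%
Failure-to-pay penalty: 30% of £177,400 = £53,220
Penalty before surcharge: £53,220 + £7,720 = £60,940
Administrative surcharge: 30% of £60,940 = £18,282
Total penalty: £60,940 + £18,282 = £79,222
Minimum £57,850: £79,222 meets the minimum, no increase.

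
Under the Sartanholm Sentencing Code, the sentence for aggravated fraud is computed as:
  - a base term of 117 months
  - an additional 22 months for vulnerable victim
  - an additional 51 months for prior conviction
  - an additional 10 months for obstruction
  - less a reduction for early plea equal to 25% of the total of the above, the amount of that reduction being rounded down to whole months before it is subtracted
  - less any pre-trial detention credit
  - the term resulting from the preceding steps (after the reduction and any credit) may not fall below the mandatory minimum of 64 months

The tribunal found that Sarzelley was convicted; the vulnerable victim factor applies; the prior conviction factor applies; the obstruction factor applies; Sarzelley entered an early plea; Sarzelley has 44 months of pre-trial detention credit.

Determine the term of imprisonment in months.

Vulnerable victim enhancement: +22 months
Prior conviction enhancement: +51 months
Obstruction enhancement: +10 months
Adjusted term: 117 months + 22 months + 51 months + 10 months = 200 months
Early plea reduction: 25% of 200 months = 50 months (rounded down)
After reduction: 200 − 50 = 150 months
Less pre-trial detention credit: 150 months − 44 months = 106 months
Minimum 64 months: 106 months meets the minimum, no increase.

106 months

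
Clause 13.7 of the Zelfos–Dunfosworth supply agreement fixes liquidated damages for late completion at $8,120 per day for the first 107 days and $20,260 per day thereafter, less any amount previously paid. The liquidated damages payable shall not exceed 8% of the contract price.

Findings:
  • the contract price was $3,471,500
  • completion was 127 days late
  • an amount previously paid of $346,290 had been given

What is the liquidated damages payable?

Liquidated damages: $277,720

First 107 days: 107 × $8,120 = $868,840
Remaining days: (127 − 107) × $20,260 = $405,200
Accrued per-day damages: $868,840 + $405,200 = $1,274,040
Less amount previously paid: $1,274,040 − $346,290 = $927,750
Cap: 8% of $3,471,500 = $277,720
Cap at $277,720: $927,750 exceeds the cap → $277,720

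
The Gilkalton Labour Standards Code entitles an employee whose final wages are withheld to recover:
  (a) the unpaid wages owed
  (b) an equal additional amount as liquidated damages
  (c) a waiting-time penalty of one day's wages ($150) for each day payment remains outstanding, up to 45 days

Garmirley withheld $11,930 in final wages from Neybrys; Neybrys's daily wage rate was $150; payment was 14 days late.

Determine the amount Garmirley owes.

Liquidated damages (equal amount): $11,930
Penalty days: min(14, 45) = 14
Waiting-time penalty: 14 × $150 = $2,100
Total award: $11,930 + $11,930 + $2,100 = $25,960

$25,960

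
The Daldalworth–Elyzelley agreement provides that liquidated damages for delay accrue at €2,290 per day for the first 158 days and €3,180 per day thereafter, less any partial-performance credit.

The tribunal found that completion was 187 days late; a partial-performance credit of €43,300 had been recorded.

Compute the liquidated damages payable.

First 158 days: 158 × €2,290 = €361,820
Remaining days: (187 − 158) × €3,180 = €92,220
Accrued per-day damages: €361,820 + €92,220 = €454,040
Less partial-performance credit: €454,040 − €43,300 = €410,740

Liquidated damages: €410,740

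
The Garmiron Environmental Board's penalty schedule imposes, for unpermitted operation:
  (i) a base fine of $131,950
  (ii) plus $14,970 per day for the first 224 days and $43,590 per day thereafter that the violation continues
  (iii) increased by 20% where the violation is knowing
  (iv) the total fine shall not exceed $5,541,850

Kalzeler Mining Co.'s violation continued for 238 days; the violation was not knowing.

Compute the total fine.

First 224 days: 224 × $14,970 = $3,353,280
Remaining days: (238 − 224) × $43,590 = $610,260
Per-day component: $3,353,280 + $610,260 = $3,963,540
Base plus per-day: $131,950 + $3,963,540 = $4,095,490
The violation was not knowing: no 20% increase.
Cap at $5,541,850: $4,095,490 is within the cap, no reduction.

$4,095,490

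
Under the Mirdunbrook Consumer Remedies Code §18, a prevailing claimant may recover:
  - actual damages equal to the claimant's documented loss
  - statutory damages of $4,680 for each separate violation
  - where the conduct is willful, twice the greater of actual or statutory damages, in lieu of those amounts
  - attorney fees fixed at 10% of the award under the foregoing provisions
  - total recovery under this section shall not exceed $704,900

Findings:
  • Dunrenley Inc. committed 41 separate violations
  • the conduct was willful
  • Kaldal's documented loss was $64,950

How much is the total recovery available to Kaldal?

$422,136

Statutory damages: 41 × $4,680 = $191,880
Greater of actual damages ($64,950) or statutory damages ($191,880): $191,880
Doubled: 2 × $191,880 = $383,760
Attorney fees: 10% of $383,760 = $38,376
Total before cap: $383,760 + $38,376 = $422,136
Cap at $704,900: $422,136 is within the cap, no reduction.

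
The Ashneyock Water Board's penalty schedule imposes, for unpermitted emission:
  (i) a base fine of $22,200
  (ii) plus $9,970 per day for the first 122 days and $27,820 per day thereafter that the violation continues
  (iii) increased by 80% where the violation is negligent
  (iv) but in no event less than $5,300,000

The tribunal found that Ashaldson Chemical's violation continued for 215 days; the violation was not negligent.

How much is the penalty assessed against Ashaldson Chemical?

Civil penalty: $5,300,000

First 122 days: 122 × $9,970 = $1,216,340
Remaining days: (215 − 122) × $27,820 = $2,587,260
Per-day component: $1,216,340 + $2,587,260 = $3,803,600
Base plus per-day: $22,200 + $3,803,600 = $3,825,800
The violation was not negligent: no 80% increase.
Minimum $5,300,000: $3,825,800 is below the minimum → $5,300,000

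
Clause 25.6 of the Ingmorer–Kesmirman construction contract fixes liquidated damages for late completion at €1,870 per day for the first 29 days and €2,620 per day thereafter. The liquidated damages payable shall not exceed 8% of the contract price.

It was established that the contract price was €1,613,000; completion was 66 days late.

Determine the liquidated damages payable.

€129,040

First 29 days: 29 × €1,870 = €54,230
Remaining days: (66 − 29) × €2,620 = €96,940
Accrued per-day damages: €54,230 + €96,940 = €151,170
Cap: 8% of €1,613,000 = €129,040
Cap at €129,040: €151,170 exceeds the cap → €129,040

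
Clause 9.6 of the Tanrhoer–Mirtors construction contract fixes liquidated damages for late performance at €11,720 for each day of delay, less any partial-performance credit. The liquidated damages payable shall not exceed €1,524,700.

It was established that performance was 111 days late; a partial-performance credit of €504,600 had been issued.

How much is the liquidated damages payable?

Per-day damages: 111 × €11,720 = €1,300,920
Less partial-performance credit: €1,300,920 − €504,600 = €796,320
Cap at €1,524,700: €796,320 is within the cap, no reduction.

€796,320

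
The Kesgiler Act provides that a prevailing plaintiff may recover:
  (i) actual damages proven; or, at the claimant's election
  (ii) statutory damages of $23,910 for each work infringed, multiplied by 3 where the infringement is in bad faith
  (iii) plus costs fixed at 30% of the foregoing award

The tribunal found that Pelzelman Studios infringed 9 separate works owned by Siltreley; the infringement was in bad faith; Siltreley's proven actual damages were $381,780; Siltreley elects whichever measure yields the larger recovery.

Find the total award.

$839,241

Statutory damages: 9 × $23,910 = $215,190
Trebled: 3 × $215,190 = $645,570
Greater of actual damages ($381,780) or enhanced statutory damages ($645,570): $645,570
Costs: 30% of $645,570 = $193,671
Award plus costs: $645,570 + $193,671 = $839,241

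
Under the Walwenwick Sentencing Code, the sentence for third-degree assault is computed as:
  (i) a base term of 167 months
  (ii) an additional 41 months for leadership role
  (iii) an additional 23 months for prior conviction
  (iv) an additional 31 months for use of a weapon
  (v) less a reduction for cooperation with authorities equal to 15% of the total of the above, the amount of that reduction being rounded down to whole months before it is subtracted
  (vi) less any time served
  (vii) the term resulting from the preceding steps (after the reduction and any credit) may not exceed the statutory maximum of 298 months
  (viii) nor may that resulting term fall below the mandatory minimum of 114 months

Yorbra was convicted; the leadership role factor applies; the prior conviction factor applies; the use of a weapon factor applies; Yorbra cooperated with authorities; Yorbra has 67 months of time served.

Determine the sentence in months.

156 months

Leadership role enhancement: +41 months
Prior conviction enhancement: +23 months
Use of a weapon enhancement: +31 months
Adjusted term: 167 months + 41 months + 23 months + 31 months = 262 months
Cooperation with authorities reduction: 15% of 262 months = 39 months (rounded down)
After reduction: 262 − 39 = 223 months
Less time served: 223 months − 67 months = 156 months
Cap at 298 months: 156 months is within the cap, no reduction.
Minimum 114 months: 156 months meets the minimum, no increase.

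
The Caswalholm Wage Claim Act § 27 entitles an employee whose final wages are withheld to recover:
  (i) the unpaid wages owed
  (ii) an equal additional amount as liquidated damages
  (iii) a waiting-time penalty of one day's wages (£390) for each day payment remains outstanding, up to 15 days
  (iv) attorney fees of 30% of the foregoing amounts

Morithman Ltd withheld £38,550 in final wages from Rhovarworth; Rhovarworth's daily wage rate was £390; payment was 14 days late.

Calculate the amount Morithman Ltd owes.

Liquidated damages (equal amount): £38,550
Penalty days: min(14, 15) = 14
Waiting-time penalty: 14 × £390 = £5,460
Subtotal: £38,550 + £38,550 + £5,460 = £82,560
Attorney fees: 30% of £82,560 = £24,768
Total award: £82,560 + £24,768 = £107,328

£107,328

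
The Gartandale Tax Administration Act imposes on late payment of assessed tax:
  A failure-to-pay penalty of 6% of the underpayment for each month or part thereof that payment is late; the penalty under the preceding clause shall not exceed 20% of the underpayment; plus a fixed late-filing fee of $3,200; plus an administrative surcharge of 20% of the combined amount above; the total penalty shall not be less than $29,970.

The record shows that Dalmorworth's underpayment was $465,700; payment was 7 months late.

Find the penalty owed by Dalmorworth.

$115,608

Accrued rate: 6% × 7 = 42%, capped at 20% → 20%
Failure-to-pay penalty: 20% of $465,700 = $93,140
Penalty before surcharge: $93,140 + $3,200 = $96,340
Administrative surcharge: 20% of $96,340 = $19,268
Total penalty: $96,340 + $19,268 = $115,608
Minimum $29,970: $115,608 meets the minimum, no increase.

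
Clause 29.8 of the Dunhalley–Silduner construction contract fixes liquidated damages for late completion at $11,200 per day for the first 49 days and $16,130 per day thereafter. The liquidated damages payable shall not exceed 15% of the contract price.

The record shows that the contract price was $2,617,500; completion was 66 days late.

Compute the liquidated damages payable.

First 49 days: 49 × $11,200 = $548,800
Remaining days: (66 − 49) × $16,130 = $274,210
Accrued per-day damages: $548,800 + $274,210 = $823,010
Cap: 15% of $2,617,500 = $392,625
Cap at $392,625: $823,010 exceeds the cap → $392,625

$392,625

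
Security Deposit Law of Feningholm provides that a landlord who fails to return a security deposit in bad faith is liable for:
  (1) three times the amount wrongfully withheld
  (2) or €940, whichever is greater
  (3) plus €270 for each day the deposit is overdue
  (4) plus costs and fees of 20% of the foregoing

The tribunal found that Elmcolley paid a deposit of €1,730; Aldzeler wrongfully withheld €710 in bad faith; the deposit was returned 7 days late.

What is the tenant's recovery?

Trebled: 3 × €710 = €2,130
Minimum €940: €2,130 meets the minimum, no increase.
Late-return penalty: 7 × €270 = €1,890
Damages plus late penalty: €2,130 + €1,890 = €4,020
Costs and fees: 20% of €4,020 = €804
Total recovery: €4,020 + €804 = €4,824

€4,824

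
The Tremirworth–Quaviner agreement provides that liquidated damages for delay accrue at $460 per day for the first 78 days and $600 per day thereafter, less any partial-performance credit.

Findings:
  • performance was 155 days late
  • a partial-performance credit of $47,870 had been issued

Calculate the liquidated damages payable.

$34,210

First 78 days: 78 × $460 = $35,880
Remaining days: (155 − 78) × $600 = $46,200
Accrued per-day damages: $35,880 + $46,200 = $82,080
Less partial-performance credit: $82,080 − $47,870 = $34,210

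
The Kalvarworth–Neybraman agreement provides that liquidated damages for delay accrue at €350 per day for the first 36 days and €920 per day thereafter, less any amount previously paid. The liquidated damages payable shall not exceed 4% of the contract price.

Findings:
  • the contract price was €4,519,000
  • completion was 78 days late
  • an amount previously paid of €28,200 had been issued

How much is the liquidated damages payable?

First 36 days: 36 × €350 = €12,600
Remaining days: (78 − 36) × €920 = €38,640
Accrued per-day damages: €12,600 + €38,640 = €51,240
Less amount previously paid: €51,240 − €28,200 = €23,040
Cap: 4% of €4,519,000 = €180,760
Cap at €180,760: €23,040 is within the cap, no reduction.

€23,040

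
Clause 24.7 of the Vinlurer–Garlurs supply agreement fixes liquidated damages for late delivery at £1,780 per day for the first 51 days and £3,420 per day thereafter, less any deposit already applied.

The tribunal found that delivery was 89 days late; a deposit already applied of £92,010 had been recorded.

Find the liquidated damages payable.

£128,730

First 51 days: 51 × £1,780 = £90,780
Remaining days: (89 − 51) × £3,420 = £129,960
Accrued per-day damages: £90,780 + £129,960 = £220,740
Less deposit already applied: £220,740 − £92,010 = £128,730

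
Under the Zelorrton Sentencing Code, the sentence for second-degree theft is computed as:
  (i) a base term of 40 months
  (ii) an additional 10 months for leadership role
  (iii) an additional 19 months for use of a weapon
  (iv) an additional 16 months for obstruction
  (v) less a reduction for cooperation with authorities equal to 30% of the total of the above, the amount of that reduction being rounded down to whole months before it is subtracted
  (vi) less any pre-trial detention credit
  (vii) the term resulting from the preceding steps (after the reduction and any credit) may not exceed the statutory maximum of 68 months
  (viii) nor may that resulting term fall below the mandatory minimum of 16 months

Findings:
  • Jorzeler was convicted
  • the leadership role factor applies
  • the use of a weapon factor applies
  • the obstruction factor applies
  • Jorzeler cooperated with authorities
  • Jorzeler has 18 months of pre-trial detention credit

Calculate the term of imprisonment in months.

Leadership role enhancement: +10 months
Use of a weapon enhancement: +19 months
Obstruction enhancement: +16 months
Adjusted term: 40 months + 10 months + 19 months + 16 months = 85 months
Cooperation with authorities reduction: 30% of 85 months = 25 months (rounded down)
After reduction: 85 − 25 = 60 months
Less pre-trial detention credit: 60 months − 18 months = 42 months
Cap at 68 months: 42 months is within the cap, no reduction.
Minimum 16 months: 42 months meets the minimum, no increase.

42 months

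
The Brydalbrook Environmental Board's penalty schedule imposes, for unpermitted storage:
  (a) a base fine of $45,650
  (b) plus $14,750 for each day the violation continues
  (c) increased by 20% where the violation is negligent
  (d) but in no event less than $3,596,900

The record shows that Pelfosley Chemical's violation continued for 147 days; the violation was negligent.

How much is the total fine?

Per-day component: 147 × $14,750 = $2,168,250
Base plus per-day: $45,650 + $2,168,250 = $2,213,900
Enhancement: 20% of $2,213,900 = $442,780
Enhanced fine: $2,213,900 + $442,780 = $2,656,680
Minimum $3,596,900: $2,656,680 is below the minimum → $3,596,900

Civil penalty: $3,596,900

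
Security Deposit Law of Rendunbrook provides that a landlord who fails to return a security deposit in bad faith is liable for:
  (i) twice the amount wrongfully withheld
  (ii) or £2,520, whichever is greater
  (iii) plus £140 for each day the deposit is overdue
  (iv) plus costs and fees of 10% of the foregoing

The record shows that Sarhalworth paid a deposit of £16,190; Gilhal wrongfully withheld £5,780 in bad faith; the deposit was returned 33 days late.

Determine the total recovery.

Doubled: 2 × £5,780 = £11,560
Minimum £2,520: £11,560 meets the minimum, no increase.
Late-return penalty: 33 × £140 = £4,620
Damages plus late penalty: £11,560 + £4,620 = £16,180
Costs and fees: 10% of £16,180 = £1,618
Total recovery: £16,180 + £1,618 = £17,798

£17,798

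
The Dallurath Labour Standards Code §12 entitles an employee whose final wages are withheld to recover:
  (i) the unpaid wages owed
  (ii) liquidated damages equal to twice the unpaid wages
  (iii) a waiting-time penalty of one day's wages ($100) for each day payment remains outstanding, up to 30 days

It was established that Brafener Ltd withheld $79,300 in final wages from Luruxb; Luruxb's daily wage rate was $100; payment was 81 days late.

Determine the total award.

Doubled: 2 × $79,300 = $158,600
Penalty days: min(81, 30) = 30
Waiting-time penalty: 30 × $100 = $3,000
Total award: $79,300 + $158,600 + $3,000 = $240,900

$240,900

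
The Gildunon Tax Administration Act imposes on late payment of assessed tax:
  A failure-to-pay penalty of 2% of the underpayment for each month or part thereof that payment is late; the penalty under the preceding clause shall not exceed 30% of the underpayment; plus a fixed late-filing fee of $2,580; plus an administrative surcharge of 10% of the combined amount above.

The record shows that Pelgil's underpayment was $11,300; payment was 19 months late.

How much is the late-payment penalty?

Accrued rate: 2% × 19 = 38%, capped at 30% → 30%
Failure-to-pay penalty: 30% of $11,300 = $3,390
Penalty before surcharge: $3,390 + $2,580 = $5,970
Administrative surcharge: 10% of $5,970 = $597
Total penalty: $5,970 + $597 = $6,567

$6,567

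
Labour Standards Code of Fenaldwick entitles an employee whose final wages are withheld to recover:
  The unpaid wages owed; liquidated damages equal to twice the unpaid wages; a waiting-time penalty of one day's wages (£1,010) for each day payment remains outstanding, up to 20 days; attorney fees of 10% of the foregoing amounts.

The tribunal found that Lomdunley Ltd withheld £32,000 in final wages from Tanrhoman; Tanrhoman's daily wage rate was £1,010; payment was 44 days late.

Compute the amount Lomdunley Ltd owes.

Doubled: 2 × £32,000 = £64,000
Penalty days: min(44, 20) = 20
Waiting-time penalty: 20 × £1,010 = £20,200
Subtotal: £32,000 + £64,000 + £20,200 = £116,200
Attorney fees: 10% of £116,200 = £11,620
Total award: £116,200 + £11,620 = £127,820

Total award: £127,820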